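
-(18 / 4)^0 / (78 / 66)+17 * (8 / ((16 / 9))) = 1967 / 26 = 75.65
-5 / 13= -0.38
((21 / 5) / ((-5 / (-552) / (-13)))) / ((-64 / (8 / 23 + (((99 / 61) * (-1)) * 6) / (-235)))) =52556049 / 1433500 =36.66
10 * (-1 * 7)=-70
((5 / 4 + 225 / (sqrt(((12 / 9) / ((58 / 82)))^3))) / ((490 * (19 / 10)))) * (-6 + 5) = -19575 * sqrt(3567) / 12520088 - 5 / 3724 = -0.09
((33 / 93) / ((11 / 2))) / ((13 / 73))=146 / 403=0.36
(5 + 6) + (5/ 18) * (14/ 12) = 11.32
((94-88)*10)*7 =420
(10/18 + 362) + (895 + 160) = 12758/9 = 1417.56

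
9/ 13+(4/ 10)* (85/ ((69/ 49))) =22279/ 897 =24.84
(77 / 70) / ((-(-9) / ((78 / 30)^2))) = 1859 / 2250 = 0.83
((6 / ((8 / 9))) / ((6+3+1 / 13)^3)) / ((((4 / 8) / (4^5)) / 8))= 30371328 / 205379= 147.88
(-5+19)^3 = 2744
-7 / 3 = -2.33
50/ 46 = 25/ 23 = 1.09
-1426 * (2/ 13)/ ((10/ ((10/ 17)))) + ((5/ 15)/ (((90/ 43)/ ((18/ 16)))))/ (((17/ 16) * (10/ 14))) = -209987/ 16575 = -12.67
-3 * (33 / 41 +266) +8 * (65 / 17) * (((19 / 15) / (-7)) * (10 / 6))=-35552087 / 43911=-809.64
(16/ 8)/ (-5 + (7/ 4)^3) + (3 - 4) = 105/ 23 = 4.57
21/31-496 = -495.32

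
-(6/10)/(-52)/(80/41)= 123/20800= 0.01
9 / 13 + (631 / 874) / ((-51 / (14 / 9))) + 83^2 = 6889.67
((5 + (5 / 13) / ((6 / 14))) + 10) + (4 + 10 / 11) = 20.81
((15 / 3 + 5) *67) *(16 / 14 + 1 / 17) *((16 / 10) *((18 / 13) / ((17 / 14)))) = 424512 / 289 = 1468.90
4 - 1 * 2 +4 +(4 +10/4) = 25/2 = 12.50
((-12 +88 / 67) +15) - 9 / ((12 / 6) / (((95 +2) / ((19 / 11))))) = -632419 / 2546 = -248.40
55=55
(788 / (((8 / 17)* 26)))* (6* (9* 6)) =271269 / 13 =20866.85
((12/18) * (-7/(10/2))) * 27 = -126/5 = -25.20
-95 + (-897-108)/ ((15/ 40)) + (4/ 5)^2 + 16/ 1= -68959/ 25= -2758.36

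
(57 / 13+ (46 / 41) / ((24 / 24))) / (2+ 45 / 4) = 11740 / 28249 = 0.42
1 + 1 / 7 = 8 / 7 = 1.14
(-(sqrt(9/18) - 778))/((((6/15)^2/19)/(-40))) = -3695500+ 2375*sqrt(2) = -3692141.24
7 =7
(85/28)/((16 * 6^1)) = 0.03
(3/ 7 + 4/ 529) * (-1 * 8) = -12920/ 3703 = -3.49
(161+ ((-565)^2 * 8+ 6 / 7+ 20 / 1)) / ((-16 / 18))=-160900857 / 56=-2873229.59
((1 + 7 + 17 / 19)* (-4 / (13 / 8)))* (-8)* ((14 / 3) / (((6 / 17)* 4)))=99008 / 171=578.99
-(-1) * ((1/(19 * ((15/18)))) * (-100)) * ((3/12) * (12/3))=-120/19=-6.32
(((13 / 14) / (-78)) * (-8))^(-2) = 441 / 4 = 110.25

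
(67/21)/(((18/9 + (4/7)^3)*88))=3283/198000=0.02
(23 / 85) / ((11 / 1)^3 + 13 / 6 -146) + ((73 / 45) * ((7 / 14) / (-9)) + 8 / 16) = 20112284 / 49041855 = 0.41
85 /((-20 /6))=-51 /2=-25.50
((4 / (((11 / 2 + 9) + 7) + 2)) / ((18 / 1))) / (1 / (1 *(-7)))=-28 / 423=-0.07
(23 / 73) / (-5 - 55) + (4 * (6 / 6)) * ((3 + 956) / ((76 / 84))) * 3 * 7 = 7409540443 / 83220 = 89035.57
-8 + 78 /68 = -233 /34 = -6.85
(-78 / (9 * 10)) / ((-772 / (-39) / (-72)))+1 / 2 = 7049 / 1930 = 3.65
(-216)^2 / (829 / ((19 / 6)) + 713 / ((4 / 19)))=3545856 / 277289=12.79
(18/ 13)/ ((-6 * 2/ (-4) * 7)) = 6/ 91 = 0.07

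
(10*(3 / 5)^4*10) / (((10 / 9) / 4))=5832 / 125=46.66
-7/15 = -0.47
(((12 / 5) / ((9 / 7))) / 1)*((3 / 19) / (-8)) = -7 / 190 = -0.04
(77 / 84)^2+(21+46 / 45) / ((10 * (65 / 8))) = 86683 / 78000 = 1.11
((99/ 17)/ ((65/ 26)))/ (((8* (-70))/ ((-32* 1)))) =396/ 2975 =0.13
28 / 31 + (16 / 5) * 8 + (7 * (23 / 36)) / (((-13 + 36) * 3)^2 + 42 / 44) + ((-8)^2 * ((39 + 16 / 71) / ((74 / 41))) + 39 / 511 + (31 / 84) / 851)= 1417.49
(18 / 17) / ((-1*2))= -9 / 17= -0.53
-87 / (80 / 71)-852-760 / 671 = -49940927 / 53680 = -930.35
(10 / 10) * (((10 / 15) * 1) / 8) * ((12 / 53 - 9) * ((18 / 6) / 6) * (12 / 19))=-465 / 2014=-0.23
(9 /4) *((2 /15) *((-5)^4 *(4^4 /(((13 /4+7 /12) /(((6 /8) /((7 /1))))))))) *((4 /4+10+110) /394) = 13068000 /31717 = 412.02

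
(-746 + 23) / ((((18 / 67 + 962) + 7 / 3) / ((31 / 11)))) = -4505013 / 2132735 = -2.11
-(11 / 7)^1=-11 / 7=-1.57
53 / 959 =0.06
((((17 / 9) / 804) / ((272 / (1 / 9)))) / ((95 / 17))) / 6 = 17 / 593930880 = 0.00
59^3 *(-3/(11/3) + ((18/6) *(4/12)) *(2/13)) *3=-58533015/143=-409321.78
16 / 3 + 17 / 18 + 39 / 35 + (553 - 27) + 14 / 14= 336667 / 630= 534.39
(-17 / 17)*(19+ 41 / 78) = -1523 / 78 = -19.53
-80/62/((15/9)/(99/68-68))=27150/527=51.52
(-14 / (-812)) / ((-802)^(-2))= 321602 / 29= 11089.72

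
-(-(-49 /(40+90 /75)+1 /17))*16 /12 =-7918 /5253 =-1.51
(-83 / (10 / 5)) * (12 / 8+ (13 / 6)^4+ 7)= -3284891 / 2592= -1267.32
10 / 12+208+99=1847 / 6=307.83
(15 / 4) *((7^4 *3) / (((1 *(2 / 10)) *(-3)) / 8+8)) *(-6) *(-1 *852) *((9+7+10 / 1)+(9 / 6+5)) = 179505963000 / 317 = 566264867.51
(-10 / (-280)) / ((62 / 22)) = 11 / 868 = 0.01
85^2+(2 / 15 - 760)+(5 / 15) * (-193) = 32004 / 5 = 6400.80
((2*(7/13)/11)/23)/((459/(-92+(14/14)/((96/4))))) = -0.00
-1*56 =-56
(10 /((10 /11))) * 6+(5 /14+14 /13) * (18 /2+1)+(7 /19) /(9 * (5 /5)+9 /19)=1316617 /16380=80.38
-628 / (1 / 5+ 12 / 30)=-3140 / 3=-1046.67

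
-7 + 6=-1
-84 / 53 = -1.58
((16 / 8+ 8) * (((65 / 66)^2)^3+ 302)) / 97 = 125184558977285 / 4008716575776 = 31.23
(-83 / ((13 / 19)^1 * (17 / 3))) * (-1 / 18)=1577 / 1326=1.19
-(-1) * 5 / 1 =5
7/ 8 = 0.88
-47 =-47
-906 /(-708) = 151 /118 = 1.28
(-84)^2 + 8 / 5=35288 / 5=7057.60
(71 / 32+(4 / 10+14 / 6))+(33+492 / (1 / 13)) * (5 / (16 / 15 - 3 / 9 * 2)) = 38576377 / 480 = 80367.45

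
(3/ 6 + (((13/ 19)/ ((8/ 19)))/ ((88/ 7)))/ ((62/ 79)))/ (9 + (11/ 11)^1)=29013/ 436480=0.07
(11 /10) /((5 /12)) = 66 /25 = 2.64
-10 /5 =-2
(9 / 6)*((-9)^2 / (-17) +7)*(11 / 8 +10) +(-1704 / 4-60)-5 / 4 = -61079 / 136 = -449.11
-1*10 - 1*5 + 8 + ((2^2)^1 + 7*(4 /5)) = 2.60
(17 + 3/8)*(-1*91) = -12649/8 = -1581.12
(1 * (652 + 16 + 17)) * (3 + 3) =4110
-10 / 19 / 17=-10 / 323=-0.03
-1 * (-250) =250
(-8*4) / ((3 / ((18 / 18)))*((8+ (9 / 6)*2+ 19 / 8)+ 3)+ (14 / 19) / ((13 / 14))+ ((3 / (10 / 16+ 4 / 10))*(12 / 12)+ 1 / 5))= -12962560 / 21487611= -0.60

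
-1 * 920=-920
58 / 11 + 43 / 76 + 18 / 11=6249 / 836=7.47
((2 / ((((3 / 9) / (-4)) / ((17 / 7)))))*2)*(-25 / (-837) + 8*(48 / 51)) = -1720976 / 1953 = -881.20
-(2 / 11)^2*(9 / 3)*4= -0.40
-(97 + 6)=-103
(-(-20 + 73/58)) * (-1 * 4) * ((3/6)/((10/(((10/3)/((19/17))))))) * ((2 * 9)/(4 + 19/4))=-443496/19285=-23.00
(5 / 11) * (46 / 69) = 10 / 33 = 0.30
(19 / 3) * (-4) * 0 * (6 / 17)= 0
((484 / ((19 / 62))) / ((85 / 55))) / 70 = 165044 / 11305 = 14.60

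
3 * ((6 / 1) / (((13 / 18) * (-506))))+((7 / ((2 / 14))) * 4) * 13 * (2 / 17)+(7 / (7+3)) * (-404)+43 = 16750263 / 279565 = 59.92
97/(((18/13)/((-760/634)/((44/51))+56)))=240128447/62766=3825.77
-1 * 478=-478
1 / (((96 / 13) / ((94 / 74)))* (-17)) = -611 / 60384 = -0.01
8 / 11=0.73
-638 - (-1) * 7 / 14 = -1275 / 2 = -637.50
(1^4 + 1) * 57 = 114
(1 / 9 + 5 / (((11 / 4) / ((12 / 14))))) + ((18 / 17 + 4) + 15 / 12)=375973 / 47124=7.98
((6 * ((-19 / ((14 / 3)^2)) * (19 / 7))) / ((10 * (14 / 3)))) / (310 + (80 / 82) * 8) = -1198881 / 1251401200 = -0.00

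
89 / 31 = 2.87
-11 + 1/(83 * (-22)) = -20087/1826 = -11.00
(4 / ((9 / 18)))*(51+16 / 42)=8632 / 21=411.05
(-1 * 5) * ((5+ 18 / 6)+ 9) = -85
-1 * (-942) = 942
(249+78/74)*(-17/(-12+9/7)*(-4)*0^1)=0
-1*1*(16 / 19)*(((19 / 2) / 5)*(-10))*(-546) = -8736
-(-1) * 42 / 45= 0.93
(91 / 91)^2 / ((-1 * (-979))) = 1 / 979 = 0.00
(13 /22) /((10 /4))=13 /55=0.24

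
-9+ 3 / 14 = -123 / 14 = -8.79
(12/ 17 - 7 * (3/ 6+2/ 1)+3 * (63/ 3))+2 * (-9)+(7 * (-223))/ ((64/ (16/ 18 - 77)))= 1884.60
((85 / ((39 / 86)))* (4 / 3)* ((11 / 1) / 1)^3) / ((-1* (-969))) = 343.28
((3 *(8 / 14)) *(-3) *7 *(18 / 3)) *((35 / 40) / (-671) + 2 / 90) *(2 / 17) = -30318 / 57035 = -0.53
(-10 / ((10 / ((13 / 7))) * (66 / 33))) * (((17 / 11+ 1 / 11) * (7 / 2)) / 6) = -39 / 44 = -0.89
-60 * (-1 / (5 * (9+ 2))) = 12 / 11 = 1.09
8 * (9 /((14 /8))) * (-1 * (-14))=576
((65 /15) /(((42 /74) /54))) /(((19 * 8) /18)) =12987 /266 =48.82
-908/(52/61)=-13847/13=-1065.15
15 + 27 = 42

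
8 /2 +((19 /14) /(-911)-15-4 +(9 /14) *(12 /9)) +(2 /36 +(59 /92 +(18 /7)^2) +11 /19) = -4393550197 /702260748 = -6.26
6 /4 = 3 /2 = 1.50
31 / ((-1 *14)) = -31 / 14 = -2.21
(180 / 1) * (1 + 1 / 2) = 270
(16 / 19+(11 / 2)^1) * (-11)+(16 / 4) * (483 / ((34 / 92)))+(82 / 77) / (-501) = 128541172841 / 24920742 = 5158.00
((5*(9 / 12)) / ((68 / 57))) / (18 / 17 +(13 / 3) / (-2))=-2565 / 904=-2.84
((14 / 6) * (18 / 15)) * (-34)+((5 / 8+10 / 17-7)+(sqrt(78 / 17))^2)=-65551 / 680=-96.40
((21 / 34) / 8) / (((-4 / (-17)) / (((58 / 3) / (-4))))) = -203 / 128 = -1.59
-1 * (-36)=36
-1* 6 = -6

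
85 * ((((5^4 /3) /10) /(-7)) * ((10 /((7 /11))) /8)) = -496.92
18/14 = 9/7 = 1.29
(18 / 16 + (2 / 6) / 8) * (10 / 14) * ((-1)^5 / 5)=-0.17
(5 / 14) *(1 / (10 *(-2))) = -1 / 56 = -0.02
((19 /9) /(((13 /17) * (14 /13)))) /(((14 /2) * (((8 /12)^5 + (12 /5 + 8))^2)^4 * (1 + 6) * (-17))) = -10025852592104238160546875 /493080658160826476017299250157060096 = -0.00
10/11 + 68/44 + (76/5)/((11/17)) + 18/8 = 6203/220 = 28.20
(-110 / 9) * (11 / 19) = -1210 / 171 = -7.08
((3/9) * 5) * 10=50/3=16.67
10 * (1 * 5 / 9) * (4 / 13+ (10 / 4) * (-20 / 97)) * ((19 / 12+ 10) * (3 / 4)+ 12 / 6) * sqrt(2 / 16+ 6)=-435575 * sqrt(2) / 20176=-30.53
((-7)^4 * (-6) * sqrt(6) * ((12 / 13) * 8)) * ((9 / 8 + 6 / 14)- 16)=19979064 * sqrt(6) / 13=3764500.95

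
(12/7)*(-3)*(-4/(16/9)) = 81/7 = 11.57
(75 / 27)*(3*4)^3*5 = 24000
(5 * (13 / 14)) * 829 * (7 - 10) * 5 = -808275 / 14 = -57733.93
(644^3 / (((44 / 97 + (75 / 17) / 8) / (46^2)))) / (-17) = -438566027167744 / 13259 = -33076855507.03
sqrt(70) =8.37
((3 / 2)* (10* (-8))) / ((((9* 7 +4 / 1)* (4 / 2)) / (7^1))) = -6.27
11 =11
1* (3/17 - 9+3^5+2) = 4015/17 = 236.18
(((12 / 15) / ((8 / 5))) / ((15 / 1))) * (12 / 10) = 1 / 25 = 0.04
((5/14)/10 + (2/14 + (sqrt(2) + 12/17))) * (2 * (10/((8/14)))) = 80.45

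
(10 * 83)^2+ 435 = 689335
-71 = -71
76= 76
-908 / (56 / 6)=-681 / 7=-97.29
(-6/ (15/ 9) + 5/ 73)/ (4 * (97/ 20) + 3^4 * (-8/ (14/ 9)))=0.01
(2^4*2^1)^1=32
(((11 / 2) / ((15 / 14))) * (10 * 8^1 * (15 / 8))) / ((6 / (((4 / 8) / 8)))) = 385 / 48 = 8.02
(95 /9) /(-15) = -0.70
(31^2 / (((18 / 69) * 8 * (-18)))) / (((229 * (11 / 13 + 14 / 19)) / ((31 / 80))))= -7358377 / 269084160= -0.03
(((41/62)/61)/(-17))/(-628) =41/40376632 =0.00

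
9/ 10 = 0.90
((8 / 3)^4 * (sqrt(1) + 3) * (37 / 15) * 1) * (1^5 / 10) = 303104 / 6075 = 49.89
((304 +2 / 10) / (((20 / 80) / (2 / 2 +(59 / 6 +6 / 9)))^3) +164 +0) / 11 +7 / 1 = 2691804.75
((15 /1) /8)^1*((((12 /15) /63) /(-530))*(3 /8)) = -1 /59360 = -0.00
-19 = -19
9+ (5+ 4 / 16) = 57 / 4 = 14.25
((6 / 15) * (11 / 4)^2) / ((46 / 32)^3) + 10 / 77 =5378654 / 4684295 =1.15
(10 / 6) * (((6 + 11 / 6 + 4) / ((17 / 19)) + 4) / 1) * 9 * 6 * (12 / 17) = 316260 / 289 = 1094.33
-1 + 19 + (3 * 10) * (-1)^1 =-12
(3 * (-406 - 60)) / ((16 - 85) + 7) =699 / 31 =22.55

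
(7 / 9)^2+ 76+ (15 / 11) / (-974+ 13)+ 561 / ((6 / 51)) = 4845.10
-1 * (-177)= 177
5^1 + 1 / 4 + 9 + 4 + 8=105 / 4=26.25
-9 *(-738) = 6642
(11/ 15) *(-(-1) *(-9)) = -33/ 5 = -6.60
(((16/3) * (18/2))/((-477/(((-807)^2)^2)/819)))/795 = -617526378561456/14045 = -43967702282.77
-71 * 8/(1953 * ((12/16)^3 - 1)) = 36352/72261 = 0.50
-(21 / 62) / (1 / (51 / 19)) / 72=-119 / 9424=-0.01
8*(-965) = -7720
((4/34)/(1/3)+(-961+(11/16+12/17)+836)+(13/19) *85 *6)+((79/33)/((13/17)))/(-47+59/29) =225.62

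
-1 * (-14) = 14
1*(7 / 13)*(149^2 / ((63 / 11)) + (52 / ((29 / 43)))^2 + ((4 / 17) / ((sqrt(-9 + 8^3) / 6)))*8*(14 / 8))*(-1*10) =-5203622990 / 98397 - 23520*sqrt(503) / 111163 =-52888.71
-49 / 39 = -1.26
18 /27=2 /3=0.67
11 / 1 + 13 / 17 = 200 / 17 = 11.76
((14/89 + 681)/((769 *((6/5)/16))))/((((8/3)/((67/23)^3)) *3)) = 36.49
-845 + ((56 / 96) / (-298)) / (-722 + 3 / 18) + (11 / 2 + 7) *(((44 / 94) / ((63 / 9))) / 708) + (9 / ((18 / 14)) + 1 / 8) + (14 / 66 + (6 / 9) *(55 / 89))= -246417360473585075 / 294317641913064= -837.25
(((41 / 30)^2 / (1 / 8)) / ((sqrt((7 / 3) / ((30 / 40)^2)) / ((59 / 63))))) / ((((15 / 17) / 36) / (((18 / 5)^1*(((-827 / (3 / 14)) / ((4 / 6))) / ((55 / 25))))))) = -5577430244*sqrt(21) / 9625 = -2655480.13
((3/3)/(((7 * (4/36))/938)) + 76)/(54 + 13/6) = 7692/337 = 22.82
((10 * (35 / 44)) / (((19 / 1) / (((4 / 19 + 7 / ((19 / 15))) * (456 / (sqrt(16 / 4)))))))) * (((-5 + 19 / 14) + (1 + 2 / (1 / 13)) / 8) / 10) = -24525 / 1672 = -14.67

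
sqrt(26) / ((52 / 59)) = 59* sqrt(26) / 52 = 5.79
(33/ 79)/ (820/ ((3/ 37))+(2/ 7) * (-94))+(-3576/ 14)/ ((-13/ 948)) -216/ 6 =2573527665285/ 138431384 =18590.64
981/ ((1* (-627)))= -1.56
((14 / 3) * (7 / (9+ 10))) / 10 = 49 / 285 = 0.17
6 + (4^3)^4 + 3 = 16777225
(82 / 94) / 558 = 0.00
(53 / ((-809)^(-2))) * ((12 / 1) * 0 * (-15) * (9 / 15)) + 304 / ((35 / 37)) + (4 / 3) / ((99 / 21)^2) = 36754076 / 114345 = 321.43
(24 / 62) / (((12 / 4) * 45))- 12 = -16736 / 1395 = -12.00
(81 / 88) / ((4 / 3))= 243 / 352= 0.69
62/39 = 1.59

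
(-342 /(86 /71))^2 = 147403881 /1849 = 79720.87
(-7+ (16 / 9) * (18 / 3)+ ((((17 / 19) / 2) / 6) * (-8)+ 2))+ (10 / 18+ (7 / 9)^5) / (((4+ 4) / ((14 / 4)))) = 5.44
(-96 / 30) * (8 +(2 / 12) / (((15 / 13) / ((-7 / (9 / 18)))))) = -4304 / 225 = -19.13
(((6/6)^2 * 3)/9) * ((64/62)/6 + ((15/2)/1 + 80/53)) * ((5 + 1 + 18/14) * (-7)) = -1538687/9858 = -156.09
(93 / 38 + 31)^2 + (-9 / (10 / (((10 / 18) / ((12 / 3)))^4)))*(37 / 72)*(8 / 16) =21706562735623 / 19402924032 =1118.73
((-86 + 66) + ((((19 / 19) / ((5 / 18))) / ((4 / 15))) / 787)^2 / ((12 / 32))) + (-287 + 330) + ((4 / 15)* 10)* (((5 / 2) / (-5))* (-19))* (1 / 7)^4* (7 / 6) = 44000854673 / 1911992103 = 23.01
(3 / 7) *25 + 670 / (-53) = -715 / 371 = -1.93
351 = 351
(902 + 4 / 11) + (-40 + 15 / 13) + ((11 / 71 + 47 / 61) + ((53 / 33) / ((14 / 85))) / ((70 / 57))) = 105897942389 / 121389268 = 872.38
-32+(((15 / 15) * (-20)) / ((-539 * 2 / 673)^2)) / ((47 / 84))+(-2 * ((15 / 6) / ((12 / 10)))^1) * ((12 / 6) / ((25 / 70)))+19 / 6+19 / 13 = -9834492875 / 152149998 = -64.64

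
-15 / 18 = -5 / 6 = -0.83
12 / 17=0.71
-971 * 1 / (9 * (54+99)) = -971 / 1377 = -0.71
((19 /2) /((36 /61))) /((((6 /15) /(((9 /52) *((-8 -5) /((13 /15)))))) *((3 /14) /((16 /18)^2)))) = -405650 /1053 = -385.23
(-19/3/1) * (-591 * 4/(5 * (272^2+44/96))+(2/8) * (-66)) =1856248871/17756270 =104.54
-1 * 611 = -611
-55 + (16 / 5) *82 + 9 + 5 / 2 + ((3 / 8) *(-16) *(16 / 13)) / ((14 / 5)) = 196799 / 910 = 216.26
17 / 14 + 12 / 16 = 55 / 28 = 1.96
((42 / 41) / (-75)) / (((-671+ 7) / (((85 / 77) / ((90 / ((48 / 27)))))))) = 34 / 75801825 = 0.00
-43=-43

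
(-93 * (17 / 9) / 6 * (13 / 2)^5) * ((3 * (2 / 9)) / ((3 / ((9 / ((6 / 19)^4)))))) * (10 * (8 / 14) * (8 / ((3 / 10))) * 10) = -3187511744116375 / 30618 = -104105811748.53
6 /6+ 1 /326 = 327 /326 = 1.00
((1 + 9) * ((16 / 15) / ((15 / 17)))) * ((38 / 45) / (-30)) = -10336 / 30375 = -0.34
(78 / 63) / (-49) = -26 / 1029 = -0.03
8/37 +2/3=98/111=0.88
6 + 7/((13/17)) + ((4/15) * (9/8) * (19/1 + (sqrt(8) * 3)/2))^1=9 * sqrt(2)/10 + 2711/130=22.13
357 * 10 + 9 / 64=228489 / 64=3570.14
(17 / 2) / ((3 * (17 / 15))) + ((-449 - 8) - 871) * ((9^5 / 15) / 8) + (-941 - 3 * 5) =-6544291 / 10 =-654429.10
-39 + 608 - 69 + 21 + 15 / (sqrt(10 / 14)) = 3 *sqrt(35) + 521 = 538.75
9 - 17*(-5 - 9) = 247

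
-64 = -64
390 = 390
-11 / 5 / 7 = -11 / 35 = -0.31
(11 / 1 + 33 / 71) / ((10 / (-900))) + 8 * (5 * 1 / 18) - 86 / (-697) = -458515286 / 445383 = -1029.49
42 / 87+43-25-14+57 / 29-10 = -103 / 29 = -3.55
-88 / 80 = -11 / 10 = -1.10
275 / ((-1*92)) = -275 / 92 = -2.99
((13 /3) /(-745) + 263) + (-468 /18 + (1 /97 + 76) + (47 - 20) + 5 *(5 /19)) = 1405934081 /4119105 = 341.32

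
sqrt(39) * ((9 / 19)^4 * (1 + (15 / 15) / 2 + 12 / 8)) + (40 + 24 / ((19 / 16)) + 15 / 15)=19683 * sqrt(39) / 130321 + 1163 / 19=62.15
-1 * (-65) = 65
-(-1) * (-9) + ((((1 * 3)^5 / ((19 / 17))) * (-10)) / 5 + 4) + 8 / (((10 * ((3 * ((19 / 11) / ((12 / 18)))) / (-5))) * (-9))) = -676829 / 1539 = -439.78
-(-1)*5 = 5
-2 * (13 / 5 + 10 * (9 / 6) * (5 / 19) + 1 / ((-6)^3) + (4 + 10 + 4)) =-49.09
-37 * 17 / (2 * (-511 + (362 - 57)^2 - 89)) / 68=-37 / 739400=-0.00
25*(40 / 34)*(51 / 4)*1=375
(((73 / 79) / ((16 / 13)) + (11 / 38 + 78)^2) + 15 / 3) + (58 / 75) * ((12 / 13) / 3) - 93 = 6042.23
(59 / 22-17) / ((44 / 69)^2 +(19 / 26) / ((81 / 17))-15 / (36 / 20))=175466655 / 95260649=1.84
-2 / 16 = -1 / 8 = -0.12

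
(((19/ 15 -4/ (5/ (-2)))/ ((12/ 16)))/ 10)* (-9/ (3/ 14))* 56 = -67424/ 75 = -898.99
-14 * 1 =-14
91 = 91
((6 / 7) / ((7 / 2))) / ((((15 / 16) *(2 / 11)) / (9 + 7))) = 5632 / 245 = 22.99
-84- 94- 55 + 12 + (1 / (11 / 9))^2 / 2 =-53401 / 242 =-220.67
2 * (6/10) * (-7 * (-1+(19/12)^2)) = -1519/120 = -12.66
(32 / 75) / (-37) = -32 / 2775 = -0.01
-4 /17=-0.24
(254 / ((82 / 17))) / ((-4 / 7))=-15113 / 164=-92.15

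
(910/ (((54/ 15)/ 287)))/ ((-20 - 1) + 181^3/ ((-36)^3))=-3384763200/ 6909517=-489.87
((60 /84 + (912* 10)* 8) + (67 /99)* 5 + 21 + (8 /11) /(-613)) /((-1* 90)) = -6200945209 /7646562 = -810.95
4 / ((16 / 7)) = 1.75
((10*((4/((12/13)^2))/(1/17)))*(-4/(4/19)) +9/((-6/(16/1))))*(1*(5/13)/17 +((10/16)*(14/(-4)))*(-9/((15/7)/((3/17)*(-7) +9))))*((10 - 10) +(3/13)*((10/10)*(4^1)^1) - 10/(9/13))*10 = 68203225373255/465426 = 146539354.00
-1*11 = -11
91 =91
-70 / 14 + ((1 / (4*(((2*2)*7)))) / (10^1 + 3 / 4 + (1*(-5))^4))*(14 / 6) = -5.00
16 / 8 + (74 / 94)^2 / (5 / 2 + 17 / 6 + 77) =1095353 / 545623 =2.01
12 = 12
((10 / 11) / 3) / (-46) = -5 / 759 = -0.01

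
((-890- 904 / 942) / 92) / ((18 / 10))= -1049105 / 194994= -5.38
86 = 86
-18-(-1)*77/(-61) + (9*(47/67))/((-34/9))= -2908877/138958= -20.93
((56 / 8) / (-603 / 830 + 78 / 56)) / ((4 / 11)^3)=27065885 / 123888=218.47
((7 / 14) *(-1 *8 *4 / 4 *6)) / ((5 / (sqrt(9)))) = -72 / 5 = -14.40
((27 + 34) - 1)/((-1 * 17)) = -60/17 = -3.53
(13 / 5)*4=52 / 5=10.40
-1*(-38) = 38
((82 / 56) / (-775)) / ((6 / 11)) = -451 / 130200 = -0.00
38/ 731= 0.05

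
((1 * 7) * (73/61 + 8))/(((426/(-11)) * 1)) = -14399/8662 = -1.66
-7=-7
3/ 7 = 0.43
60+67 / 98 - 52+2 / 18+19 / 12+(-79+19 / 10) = -588487 / 8820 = -66.72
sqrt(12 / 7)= 1.31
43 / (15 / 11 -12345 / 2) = -946 / 135765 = -0.01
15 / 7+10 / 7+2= 39 / 7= 5.57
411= 411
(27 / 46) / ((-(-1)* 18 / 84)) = 63 / 23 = 2.74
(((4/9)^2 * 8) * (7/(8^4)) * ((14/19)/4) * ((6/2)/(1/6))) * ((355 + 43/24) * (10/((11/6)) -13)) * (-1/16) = 34825721/23113728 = 1.51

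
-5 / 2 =-2.50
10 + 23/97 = 993/97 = 10.24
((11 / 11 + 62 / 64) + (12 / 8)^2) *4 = 135 / 8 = 16.88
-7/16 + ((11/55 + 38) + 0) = 3021/80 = 37.76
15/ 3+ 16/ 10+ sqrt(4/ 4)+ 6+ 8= 108/ 5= 21.60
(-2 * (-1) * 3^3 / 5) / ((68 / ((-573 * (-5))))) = 15471 / 34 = 455.03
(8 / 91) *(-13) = -8 / 7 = -1.14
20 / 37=0.54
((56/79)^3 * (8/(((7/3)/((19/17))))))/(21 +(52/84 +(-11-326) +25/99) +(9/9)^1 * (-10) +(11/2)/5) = -0.00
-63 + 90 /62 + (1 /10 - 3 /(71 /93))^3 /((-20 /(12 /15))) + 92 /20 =-15173256695271 /277381025000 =-54.70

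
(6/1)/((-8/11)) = -33/4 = -8.25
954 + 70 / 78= 37241 / 39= 954.90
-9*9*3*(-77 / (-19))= -984.79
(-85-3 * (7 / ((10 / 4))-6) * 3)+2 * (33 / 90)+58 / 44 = -17869 / 330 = -54.15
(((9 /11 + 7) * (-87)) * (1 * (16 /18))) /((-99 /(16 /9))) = 319232 /29403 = 10.86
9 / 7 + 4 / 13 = 145 / 91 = 1.59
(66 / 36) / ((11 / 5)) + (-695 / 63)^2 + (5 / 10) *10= 127.53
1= 1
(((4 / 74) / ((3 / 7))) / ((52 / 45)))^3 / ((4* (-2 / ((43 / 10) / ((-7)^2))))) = -203175 / 14244434048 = -0.00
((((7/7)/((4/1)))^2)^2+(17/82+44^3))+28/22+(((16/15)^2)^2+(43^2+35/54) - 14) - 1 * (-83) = 509127734476291/5844960000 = 87105.43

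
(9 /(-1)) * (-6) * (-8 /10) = -216 /5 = -43.20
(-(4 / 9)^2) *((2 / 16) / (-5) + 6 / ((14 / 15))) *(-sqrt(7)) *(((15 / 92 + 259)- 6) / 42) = 41760763 *sqrt(7) / 5477220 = 20.17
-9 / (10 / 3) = -27 / 10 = -2.70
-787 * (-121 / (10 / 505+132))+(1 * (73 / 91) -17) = 855577041 / 1213394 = 705.11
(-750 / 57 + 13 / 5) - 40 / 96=-10.97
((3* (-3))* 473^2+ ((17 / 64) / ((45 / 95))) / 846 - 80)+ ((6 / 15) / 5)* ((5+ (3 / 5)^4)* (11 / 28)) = -15331861341454501 / 7614000000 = -2013640.84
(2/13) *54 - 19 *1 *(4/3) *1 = -664/39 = -17.03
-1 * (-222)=222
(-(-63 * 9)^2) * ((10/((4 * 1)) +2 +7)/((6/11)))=-27112239/4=-6778059.75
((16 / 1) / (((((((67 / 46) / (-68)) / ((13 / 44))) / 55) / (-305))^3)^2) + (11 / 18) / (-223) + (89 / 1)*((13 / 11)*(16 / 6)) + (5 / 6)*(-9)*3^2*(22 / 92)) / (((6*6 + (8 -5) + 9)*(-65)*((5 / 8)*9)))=-451198411451968413574381250486503313097572581839713 / 3224436450697937989800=-139930936258429065088673500000.00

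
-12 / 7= -1.71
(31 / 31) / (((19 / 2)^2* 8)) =1 / 722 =0.00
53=53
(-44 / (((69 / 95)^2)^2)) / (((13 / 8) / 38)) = -1089483560000 / 294672573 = -3697.27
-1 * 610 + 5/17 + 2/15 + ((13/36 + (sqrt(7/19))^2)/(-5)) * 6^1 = -1971747/3230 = -610.45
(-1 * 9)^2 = 81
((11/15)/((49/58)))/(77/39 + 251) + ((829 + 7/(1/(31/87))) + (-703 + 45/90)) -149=-20.00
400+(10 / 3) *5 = 1250 / 3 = 416.67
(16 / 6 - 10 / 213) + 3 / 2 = 585 / 142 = 4.12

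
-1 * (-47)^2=-2209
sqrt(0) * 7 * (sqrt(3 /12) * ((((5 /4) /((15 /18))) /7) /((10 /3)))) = 0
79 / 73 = 1.08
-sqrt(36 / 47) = -6*sqrt(47) / 47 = -0.88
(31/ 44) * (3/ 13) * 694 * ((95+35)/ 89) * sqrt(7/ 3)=53785 * sqrt(21)/ 979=251.76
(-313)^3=-30664297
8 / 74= 0.11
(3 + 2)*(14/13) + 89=1227/13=94.38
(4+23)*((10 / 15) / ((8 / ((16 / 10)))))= 3.60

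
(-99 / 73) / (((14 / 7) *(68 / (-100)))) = 2475 / 2482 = 1.00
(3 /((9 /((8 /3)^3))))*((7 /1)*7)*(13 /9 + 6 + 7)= 3261440 /729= 4473.85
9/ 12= 3/ 4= 0.75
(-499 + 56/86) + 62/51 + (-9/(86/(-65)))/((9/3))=-2170481/4386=-494.87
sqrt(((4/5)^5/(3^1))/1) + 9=32 *sqrt(15)/375 + 9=9.33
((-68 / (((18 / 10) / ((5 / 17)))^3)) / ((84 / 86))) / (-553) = 1343750 / 2446638453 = 0.00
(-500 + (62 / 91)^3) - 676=-885961168 / 753571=-1175.68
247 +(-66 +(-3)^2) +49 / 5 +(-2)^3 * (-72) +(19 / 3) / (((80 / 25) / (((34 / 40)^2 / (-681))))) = 2028742541 / 2615040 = 775.80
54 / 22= 27 / 11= 2.45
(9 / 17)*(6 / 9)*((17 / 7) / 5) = 6 / 35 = 0.17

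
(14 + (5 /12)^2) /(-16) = -2041 /2304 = -0.89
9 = 9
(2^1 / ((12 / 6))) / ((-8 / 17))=-17 / 8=-2.12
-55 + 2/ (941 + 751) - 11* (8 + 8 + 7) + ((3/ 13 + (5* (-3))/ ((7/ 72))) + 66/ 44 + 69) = -15072079/ 38493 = -391.55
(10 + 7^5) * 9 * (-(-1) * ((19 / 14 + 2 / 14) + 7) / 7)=2573001 / 14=183785.79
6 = 6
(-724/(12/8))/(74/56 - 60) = 40544/4929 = 8.23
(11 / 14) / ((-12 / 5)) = -55 / 168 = -0.33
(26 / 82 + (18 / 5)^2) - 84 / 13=90817 / 13325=6.82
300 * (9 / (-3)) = -900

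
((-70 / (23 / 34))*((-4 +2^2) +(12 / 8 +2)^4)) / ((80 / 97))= -27714743 / 1472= -18827.95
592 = 592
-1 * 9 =-9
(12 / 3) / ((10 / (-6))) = -12 / 5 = -2.40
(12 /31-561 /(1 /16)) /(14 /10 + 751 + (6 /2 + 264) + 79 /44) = -61213680 /6964553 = -8.79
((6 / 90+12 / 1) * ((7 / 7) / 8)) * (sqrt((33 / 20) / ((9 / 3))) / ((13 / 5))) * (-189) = -11403 * sqrt(55) / 1040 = -81.31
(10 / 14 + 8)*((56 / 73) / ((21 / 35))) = 2440 / 219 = 11.14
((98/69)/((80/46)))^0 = 1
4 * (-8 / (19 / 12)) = -384 / 19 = -20.21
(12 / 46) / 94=3 / 1081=0.00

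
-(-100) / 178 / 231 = 50 / 20559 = 0.00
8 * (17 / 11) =136 / 11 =12.36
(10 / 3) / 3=10 / 9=1.11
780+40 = 820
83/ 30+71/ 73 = 8189/ 2190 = 3.74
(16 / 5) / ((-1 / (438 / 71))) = -7008 / 355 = -19.74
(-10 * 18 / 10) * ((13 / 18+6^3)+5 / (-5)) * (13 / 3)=-50479 / 3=-16826.33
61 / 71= 0.86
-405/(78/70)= -4725/13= -363.46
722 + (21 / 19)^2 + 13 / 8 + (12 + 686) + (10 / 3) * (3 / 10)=4112069 / 2888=1423.85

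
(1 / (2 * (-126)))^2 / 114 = 1 / 7239456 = 0.00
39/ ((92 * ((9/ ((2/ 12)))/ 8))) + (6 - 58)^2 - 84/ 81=1678579/ 621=2703.03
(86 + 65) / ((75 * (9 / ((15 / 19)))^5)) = 18875 / 1805076171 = 0.00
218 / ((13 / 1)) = 218 / 13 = 16.77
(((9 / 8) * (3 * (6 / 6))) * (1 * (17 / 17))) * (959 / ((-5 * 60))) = -8631 / 800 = -10.79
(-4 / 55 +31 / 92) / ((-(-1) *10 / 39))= 52143 / 50600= 1.03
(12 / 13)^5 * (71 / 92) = 4416768 / 8539739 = 0.52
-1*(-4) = 4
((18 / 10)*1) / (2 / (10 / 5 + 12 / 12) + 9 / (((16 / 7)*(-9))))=7.85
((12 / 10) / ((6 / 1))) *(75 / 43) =15 / 43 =0.35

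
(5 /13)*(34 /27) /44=85 /7722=0.01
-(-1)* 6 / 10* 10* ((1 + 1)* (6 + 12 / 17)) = 1368 / 17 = 80.47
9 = 9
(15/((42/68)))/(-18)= -85/63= -1.35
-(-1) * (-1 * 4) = -4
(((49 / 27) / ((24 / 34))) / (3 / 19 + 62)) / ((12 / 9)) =15827 / 510192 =0.03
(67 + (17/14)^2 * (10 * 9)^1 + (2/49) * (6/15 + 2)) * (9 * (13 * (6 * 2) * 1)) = 68727906/245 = 280522.07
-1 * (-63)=63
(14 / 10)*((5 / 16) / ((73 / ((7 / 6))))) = 49 / 7008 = 0.01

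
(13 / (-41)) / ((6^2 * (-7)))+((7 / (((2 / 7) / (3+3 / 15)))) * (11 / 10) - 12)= 19176517 / 258300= 74.24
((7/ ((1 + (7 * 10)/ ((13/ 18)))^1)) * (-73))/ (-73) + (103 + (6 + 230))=431638/ 1273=339.07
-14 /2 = -7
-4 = -4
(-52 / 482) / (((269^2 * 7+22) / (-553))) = 14378 / 122078309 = 0.00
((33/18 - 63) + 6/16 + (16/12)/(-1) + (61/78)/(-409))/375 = -7927891/47853000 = -0.17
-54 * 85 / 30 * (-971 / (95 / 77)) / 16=11439351 / 1520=7525.89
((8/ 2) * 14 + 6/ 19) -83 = -507/ 19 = -26.68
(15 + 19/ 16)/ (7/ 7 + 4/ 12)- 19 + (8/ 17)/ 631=-4708641/ 686528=-6.86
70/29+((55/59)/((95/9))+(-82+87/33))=-27485606/357599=-76.86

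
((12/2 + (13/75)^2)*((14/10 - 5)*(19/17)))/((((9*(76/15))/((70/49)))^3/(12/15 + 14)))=-1255003/113669514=-0.01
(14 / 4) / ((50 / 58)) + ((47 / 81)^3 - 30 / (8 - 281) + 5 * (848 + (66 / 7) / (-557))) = 5716441170491351 / 1346857498350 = 4244.28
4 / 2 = 2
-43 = -43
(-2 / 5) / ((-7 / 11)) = 22 / 35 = 0.63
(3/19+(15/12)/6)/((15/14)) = 1169/3420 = 0.34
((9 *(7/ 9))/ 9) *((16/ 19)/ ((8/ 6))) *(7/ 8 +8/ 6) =371/ 342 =1.08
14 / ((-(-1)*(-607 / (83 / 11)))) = -1162 / 6677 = -0.17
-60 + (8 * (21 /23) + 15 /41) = -49347 /943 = -52.33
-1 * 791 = -791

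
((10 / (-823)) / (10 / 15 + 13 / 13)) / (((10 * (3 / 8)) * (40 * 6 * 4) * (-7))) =1 / 3456600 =0.00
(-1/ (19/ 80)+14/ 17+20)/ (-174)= -2683/ 28101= -0.10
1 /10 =0.10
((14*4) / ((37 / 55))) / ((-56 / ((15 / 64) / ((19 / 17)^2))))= -238425 / 854848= -0.28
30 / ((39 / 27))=270 / 13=20.77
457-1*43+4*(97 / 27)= 11566 / 27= 428.37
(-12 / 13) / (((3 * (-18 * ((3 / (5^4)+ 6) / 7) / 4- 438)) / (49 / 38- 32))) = -6807500 / 318323473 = -0.02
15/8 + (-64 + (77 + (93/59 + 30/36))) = 24475/1416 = 17.28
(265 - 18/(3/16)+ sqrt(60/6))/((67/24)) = 24 * sqrt(10)/67+ 4056/67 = 61.67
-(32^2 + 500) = -1524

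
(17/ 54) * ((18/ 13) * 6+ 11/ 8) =17119/ 5616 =3.05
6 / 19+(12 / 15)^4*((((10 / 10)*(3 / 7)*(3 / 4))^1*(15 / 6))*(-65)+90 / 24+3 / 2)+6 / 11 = -18.38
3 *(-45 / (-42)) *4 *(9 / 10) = 81 / 7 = 11.57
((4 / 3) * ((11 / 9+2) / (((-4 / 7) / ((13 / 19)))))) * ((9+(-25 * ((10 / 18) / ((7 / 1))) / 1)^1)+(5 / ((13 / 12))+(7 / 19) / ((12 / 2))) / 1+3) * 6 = -13260685 / 29241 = -453.50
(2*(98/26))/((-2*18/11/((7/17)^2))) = -26411/67626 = -0.39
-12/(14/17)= -102/7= -14.57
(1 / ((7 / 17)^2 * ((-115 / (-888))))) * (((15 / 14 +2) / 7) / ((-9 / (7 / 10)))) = -919598 / 591675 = -1.55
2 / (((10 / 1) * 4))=1 / 20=0.05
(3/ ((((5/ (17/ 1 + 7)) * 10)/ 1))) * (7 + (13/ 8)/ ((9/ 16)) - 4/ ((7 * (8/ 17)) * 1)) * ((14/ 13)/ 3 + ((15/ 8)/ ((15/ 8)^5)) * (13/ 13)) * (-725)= -3983.71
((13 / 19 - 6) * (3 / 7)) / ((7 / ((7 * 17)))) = -5151 / 133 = -38.73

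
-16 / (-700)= 4 / 175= 0.02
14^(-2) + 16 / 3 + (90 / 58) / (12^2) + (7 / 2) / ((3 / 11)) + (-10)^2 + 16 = 9152323 / 68208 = 134.18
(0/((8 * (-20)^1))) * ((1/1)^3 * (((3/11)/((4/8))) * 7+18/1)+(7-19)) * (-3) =0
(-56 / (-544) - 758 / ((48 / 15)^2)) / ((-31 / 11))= 1769361 / 67456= 26.23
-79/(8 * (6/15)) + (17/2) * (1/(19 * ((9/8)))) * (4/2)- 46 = -191225/2736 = -69.89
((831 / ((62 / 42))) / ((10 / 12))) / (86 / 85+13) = 593334 / 12307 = 48.21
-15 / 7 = -2.14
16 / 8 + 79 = 81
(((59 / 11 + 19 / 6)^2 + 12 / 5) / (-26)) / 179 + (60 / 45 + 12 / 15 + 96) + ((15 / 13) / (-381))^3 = 3442922051550000493 / 35089899296835240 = 98.12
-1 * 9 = -9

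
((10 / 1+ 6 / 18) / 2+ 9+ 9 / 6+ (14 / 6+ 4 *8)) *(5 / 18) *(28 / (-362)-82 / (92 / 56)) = -8671250 / 12489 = -694.31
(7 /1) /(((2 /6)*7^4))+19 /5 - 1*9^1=-8903 /1715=-5.19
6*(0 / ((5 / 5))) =0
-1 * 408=-408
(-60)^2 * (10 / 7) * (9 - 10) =-36000 / 7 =-5142.86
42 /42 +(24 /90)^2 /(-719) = 161759 /161775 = 1.00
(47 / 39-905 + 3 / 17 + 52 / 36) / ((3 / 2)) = -3588848 / 5967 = -601.45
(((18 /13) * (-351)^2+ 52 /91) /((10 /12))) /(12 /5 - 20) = -1791159 /154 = -11630.90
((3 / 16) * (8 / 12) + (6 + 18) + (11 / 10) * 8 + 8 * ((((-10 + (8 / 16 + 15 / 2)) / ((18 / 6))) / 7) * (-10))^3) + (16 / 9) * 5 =18049537 / 370440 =48.72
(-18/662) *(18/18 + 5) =-54/331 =-0.16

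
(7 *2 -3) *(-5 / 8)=-55 / 8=-6.88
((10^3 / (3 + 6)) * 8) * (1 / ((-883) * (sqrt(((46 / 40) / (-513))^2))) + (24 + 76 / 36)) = 37442200000 / 1645029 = 22760.81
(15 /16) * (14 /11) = 105 /88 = 1.19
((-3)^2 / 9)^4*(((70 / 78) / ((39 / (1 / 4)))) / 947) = 35 / 5761548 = 0.00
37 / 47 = 0.79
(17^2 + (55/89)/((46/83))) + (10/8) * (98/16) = 19505211/65504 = 297.77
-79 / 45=-1.76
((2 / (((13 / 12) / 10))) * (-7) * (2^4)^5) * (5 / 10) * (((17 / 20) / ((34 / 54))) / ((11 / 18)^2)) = -385263599616 / 1573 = -244922822.39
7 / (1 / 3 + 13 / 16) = 336 / 55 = 6.11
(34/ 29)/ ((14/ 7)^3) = 17/ 116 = 0.15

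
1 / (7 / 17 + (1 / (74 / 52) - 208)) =-0.00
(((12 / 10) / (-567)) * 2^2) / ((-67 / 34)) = 272 / 63315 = 0.00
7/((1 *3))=7/3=2.33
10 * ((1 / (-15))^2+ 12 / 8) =677 / 45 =15.04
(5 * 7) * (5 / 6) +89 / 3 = 353 / 6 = 58.83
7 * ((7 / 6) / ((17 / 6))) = 49 / 17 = 2.88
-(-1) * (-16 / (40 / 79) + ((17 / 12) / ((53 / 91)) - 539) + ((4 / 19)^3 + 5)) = -12283394387 / 21811620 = -563.16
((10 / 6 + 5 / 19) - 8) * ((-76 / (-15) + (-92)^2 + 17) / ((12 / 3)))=-22021343 / 1710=-12877.98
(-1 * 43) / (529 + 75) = -43 / 604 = -0.07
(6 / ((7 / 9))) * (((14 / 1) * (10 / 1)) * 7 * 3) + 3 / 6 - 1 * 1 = 45359 / 2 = 22679.50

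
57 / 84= 19 / 28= 0.68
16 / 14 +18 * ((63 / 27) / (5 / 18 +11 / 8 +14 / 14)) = 22696 / 1337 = 16.98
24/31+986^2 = 30138100/31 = 972196.77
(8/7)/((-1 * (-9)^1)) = 8/63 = 0.13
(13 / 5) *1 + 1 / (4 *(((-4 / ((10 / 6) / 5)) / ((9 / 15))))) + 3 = 447 / 80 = 5.59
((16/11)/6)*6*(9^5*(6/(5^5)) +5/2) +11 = 6171829/34375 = 179.54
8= 8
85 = 85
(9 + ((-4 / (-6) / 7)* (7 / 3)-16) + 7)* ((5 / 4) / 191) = 5 / 3438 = 0.00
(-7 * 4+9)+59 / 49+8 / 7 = -816 / 49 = -16.65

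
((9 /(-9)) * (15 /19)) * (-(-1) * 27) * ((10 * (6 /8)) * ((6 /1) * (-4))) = 72900 /19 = 3836.84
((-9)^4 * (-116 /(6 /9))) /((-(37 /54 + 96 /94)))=2897416332 /4331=668994.77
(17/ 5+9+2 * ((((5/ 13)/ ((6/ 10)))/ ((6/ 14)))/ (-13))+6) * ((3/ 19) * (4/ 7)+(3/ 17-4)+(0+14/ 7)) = -541535258/ 17194905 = -31.49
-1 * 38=-38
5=5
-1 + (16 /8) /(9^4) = -6559 /6561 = -1.00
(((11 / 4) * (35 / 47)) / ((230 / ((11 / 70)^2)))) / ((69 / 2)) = 1331 / 208849200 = 0.00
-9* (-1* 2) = 18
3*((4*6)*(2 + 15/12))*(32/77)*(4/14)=14976/539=27.78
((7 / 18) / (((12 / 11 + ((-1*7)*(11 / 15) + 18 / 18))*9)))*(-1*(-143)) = -55055 / 27108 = -2.03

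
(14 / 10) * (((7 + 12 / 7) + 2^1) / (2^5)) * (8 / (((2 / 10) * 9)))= 25 / 12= 2.08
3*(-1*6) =-18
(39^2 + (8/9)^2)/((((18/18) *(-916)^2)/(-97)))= -0.18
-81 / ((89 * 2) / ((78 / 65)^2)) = -1458 / 2225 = -0.66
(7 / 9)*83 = 64.56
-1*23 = -23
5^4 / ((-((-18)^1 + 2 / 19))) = 2375 / 68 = 34.93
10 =10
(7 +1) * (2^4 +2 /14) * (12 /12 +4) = 4520 /7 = 645.71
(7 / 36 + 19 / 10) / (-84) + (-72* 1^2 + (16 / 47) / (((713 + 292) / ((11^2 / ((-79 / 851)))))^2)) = -7112786047854539 / 99545914666800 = -71.45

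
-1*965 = -965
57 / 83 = 0.69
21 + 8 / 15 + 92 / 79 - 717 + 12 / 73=-60046384 / 86505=-694.14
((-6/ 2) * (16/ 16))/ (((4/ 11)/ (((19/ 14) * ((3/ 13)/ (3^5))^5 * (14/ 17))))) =-209/ 29344689186944508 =-0.00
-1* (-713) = 713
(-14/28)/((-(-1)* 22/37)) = -37/44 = -0.84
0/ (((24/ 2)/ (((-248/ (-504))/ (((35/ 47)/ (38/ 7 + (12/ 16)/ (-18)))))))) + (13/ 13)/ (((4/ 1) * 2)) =1/ 8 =0.12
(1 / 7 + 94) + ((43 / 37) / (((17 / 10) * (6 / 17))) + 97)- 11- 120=48236 / 777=62.08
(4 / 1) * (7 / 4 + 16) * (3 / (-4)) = -213 / 4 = -53.25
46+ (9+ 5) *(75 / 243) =4076 / 81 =50.32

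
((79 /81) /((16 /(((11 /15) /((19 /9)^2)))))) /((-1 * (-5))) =869 /433200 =0.00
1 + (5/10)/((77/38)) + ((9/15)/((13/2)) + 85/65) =1019/385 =2.65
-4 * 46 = -184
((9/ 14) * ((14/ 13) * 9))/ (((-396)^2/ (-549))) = -549/ 25168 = -0.02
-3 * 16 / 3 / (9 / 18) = -32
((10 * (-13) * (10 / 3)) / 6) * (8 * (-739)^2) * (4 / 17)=-11359316800 / 153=-74243900.65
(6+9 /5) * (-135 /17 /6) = -351 /34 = -10.32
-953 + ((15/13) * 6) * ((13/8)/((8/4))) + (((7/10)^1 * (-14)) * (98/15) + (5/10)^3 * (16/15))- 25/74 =-22457657/22200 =-1011.61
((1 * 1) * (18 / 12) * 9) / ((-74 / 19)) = -513 / 148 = -3.47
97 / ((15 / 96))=3104 / 5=620.80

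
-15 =-15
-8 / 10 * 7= -28 / 5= -5.60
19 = 19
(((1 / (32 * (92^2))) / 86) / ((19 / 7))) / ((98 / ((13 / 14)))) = 13 / 86742863872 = 0.00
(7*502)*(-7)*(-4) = 98392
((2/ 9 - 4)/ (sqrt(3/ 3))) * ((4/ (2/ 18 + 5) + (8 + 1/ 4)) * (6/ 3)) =-4709/ 69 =-68.25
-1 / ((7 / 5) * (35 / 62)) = -62 / 49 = -1.27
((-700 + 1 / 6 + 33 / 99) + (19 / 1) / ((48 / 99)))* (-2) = 10565 / 8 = 1320.62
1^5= 1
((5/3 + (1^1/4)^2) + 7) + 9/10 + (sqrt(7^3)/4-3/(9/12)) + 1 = 7 * sqrt(7)/4 + 1591/240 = 11.26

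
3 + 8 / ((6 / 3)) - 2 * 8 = -9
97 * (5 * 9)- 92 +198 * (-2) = 3877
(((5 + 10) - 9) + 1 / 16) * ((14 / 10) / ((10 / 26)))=8827 / 400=22.07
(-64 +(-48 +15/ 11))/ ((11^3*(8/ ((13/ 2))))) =-15821/ 234256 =-0.07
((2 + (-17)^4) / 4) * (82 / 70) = 3424443 / 140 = 24460.31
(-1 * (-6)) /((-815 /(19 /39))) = -38 /10595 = -0.00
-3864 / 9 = -1288 / 3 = -429.33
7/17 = 0.41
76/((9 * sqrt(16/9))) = 19/3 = 6.33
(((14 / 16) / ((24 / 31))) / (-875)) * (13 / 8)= -403 / 192000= -0.00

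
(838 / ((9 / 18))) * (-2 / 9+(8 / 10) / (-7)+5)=7816.01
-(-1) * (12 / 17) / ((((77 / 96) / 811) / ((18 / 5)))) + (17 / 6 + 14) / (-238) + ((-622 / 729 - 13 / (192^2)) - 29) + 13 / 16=7092291809557 / 2791895040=2540.31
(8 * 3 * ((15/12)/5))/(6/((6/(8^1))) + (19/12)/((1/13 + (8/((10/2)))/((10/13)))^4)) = 17386195881672/23393570680771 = 0.74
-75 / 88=-0.85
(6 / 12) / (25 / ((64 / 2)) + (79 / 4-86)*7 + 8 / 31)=-496 / 459009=-0.00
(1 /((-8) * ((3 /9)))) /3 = -1 /8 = -0.12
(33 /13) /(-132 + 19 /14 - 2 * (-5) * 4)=-154 /5499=-0.03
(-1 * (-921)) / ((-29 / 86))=-79206 / 29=-2731.24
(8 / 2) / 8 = 1 / 2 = 0.50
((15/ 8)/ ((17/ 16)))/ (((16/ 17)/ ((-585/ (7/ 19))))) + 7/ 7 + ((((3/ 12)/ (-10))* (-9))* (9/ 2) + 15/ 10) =-2973.72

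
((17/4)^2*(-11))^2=39476.72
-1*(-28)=28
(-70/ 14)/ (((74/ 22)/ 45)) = -66.89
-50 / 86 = -25 / 43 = -0.58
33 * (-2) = -66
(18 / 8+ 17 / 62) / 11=313 / 1364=0.23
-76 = -76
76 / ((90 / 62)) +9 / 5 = 2437 / 45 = 54.16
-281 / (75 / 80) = -4496 / 15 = -299.73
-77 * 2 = -154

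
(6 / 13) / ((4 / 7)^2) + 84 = 8883 / 104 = 85.41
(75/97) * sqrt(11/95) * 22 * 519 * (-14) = -2397780 * sqrt(1045)/1843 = -42057.37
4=4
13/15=0.87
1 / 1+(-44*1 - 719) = -762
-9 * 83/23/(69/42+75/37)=-386946/43723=-8.85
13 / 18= 0.72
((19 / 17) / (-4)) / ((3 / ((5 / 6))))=-95 / 1224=-0.08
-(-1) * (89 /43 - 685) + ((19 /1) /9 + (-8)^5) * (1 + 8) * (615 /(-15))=519866993 /43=12089930.07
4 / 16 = 1 / 4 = 0.25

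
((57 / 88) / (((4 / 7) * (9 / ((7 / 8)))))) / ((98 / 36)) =0.04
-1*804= -804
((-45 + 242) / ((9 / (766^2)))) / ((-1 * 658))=-57795466 / 2961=-19518.90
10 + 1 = 11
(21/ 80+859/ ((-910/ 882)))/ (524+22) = -41219/ 27040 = -1.52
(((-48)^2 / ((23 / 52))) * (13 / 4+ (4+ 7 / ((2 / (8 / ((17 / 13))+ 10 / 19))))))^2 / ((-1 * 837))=-30164795.73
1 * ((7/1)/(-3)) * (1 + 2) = -7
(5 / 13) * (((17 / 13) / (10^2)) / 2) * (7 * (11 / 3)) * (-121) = -158389 / 20280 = -7.81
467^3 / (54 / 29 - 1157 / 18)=-1631761.70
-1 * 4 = -4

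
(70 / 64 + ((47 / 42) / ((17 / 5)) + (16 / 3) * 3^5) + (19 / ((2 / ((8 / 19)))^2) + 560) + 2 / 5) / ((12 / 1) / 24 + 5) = 183379267 / 542640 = 337.94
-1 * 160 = -160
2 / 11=0.18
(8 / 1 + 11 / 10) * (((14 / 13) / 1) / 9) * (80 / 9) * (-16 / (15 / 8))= -100352 / 1215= -82.59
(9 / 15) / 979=3 / 4895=0.00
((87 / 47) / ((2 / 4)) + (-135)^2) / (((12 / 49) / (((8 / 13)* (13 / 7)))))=3998162 / 47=85067.28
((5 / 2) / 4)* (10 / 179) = 0.03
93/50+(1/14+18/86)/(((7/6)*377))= 5684529/3055150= 1.86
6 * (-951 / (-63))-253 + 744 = 4071 / 7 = 581.57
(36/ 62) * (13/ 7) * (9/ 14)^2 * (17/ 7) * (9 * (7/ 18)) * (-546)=-6283251/ 3038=-2068.22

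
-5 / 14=-0.36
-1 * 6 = -6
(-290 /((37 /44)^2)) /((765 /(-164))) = 87.92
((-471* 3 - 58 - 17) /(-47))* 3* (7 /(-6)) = -5208 /47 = -110.81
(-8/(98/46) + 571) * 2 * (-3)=-166770/49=-3403.47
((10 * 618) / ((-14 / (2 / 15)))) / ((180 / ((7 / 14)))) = -103 / 630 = -0.16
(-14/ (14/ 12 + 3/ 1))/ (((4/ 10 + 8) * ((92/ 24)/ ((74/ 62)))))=-444/ 3565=-0.12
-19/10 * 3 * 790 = -4503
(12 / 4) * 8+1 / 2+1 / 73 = 3579 / 146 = 24.51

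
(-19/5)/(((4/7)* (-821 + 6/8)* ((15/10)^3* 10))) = 532/2214675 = 0.00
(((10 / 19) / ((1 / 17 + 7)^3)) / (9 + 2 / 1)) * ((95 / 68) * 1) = 289 / 1520640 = 0.00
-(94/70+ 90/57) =-1943/665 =-2.92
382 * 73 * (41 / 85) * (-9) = -10289934 / 85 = -121058.05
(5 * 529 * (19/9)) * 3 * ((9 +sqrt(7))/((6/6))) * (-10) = -1507650- 502550 * sqrt(7)/3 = -1950857.44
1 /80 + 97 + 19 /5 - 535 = -6947 /16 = -434.19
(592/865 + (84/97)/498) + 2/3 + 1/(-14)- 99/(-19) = 36077829791/5557363770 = 6.49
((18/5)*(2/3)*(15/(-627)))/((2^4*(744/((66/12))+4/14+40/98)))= -147/5569736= -0.00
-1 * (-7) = 7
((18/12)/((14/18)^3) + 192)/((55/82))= 291.01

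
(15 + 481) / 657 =496 / 657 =0.75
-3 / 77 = -0.04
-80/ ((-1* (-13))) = -80/ 13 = -6.15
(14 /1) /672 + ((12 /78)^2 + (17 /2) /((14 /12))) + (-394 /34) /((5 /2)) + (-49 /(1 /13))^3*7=-8732955438380021 /4826640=-1809323968.31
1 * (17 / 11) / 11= 17 / 121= 0.14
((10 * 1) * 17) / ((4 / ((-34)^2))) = 49130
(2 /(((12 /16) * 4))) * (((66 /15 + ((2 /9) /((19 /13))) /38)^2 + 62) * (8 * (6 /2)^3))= 343683238384 /29322225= 11720.91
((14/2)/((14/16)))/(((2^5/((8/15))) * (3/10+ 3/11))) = 44/189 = 0.23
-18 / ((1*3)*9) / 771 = -2 / 2313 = -0.00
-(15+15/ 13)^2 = -44100/ 169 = -260.95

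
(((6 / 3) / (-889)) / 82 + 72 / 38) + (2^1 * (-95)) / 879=1021794565 / 608734749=1.68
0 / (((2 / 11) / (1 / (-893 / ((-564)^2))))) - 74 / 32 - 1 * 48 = -805 / 16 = -50.31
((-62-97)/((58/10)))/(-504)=265/4872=0.05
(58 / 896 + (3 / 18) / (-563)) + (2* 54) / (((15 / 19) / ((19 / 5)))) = 9834928237 / 18916800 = 519.90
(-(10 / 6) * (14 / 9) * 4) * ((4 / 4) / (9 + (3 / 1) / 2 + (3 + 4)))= -16 / 27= -0.59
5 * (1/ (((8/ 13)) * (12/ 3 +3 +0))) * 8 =65/ 7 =9.29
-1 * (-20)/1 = 20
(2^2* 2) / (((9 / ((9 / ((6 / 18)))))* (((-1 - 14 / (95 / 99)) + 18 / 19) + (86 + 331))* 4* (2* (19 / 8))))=15 / 4778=0.00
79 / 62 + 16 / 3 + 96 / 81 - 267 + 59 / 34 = -3663569 / 14229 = -257.47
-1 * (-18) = 18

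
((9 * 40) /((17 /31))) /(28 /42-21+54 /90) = -20925 /629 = -33.27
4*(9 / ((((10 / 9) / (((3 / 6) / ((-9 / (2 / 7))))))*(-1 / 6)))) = 108 / 35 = 3.09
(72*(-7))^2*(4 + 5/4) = 1333584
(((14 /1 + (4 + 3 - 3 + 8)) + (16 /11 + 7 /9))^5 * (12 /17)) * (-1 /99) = -682290072834987500 /5335054179939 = -127888.12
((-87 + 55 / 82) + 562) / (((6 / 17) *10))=132617 / 984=134.77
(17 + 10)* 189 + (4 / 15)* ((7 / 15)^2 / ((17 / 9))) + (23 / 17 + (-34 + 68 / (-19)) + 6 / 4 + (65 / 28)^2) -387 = 445057813741 / 94962000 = 4686.69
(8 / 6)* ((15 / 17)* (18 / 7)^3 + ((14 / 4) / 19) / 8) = 26634737 / 1329468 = 20.03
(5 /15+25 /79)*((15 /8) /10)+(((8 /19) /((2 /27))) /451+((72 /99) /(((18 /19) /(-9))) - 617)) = -3378118995 /5415608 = -623.77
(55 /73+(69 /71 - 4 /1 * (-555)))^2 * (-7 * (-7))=6497393977939396 /26863489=241867092.47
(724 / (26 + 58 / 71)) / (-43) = -12851 / 20468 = -0.63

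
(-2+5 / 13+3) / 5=18 / 65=0.28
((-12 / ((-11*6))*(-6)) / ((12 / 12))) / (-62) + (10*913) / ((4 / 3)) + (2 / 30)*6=23351399 / 3410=6847.92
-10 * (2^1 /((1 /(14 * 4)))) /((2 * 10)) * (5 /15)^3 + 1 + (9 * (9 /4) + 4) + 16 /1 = 4231 /108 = 39.18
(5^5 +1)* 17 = 53142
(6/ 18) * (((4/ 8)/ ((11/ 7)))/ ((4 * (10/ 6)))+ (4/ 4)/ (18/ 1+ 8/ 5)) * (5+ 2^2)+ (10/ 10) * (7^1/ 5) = 36571/ 21560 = 1.70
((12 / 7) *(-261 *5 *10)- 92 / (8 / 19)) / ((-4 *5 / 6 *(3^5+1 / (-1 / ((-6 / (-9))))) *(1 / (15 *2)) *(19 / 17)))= 145162881 / 193382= 750.65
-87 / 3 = -29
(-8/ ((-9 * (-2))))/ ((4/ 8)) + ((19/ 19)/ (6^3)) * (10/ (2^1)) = -187/ 216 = -0.87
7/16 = 0.44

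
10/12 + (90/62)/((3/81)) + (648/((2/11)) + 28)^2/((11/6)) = 14399231719/2046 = 7037747.66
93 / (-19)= -93 / 19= -4.89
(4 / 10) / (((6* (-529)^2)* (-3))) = -1 / 12592845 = -0.00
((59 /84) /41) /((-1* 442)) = -59 /1522248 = -0.00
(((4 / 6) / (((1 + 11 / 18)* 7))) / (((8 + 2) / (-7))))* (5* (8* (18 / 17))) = -864 / 493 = -1.75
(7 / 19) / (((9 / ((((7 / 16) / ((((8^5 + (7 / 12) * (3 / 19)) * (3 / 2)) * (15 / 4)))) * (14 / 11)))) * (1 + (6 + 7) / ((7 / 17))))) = 2401 / 632393375625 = 0.00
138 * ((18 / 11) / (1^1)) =2484 / 11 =225.82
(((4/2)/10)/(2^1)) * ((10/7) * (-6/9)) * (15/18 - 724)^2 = -49806.67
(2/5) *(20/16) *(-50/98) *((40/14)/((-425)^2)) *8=-0.00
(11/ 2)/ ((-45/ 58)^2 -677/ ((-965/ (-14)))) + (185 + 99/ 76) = 38401822743/ 206788172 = 185.71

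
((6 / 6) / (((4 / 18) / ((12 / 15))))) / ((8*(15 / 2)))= 3 / 50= 0.06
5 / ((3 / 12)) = 20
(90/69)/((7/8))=240/161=1.49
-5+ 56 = 51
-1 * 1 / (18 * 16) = -1 / 288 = -0.00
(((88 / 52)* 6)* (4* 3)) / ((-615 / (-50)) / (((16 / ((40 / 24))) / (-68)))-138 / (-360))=-190080 / 135317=-1.40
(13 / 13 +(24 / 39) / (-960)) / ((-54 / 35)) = -10913 / 16848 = -0.65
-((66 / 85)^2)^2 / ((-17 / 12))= 227696832 / 887410625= 0.26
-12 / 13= -0.92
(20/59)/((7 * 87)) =20/35931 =0.00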